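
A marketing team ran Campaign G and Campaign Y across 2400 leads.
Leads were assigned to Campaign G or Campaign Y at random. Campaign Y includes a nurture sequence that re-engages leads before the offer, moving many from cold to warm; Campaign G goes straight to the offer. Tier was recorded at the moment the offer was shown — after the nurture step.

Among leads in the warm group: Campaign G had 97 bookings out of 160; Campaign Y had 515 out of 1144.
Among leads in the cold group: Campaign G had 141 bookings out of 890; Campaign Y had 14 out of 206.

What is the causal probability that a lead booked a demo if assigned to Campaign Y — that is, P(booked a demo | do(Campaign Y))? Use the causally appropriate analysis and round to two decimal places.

Engagement tier lies on the pathway campaign → engagement tier → outcome, so adjusting for it blocks the indirect effect. For the total causal effect of campaign, use the unadjusted pooled rates.
So P(outcome | do(Campaign Y)) is just the pooled rate for Campaign Y: 529/1350 = 0.392.

0.39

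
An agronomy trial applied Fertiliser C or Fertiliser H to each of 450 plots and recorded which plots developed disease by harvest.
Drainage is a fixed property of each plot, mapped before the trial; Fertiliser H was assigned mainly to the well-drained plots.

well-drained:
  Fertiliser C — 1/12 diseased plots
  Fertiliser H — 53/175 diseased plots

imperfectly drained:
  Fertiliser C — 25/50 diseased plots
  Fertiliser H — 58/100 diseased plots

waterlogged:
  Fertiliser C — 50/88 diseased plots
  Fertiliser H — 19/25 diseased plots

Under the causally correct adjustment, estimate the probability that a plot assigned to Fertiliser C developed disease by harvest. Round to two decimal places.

0.34

Fertiliser C is lower inside every field drainage stratum but Fertiliser H is lower in aggregate. Whether to stratify depends on how field drainage relates to the fertiliser.
Field drainage differs across fertilisers for reasons unrelated to any effect of the fertiliser itself, and it separately predicts the outcome — a classic confounder. We must compare within field drainage levels.
Standardising Fertiliser C to the population field drainage mix: 0.416·1/12 + 0.333·25/50 + 0.251·50/88 = 0.344.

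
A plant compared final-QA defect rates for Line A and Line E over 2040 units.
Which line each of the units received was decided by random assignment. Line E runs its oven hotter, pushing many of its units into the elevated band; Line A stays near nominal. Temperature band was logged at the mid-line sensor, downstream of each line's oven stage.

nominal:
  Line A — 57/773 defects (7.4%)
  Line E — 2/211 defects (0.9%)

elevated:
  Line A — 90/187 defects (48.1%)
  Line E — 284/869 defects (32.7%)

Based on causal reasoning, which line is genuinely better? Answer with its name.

Line A

The stratified and pooled comparisons disagree (Line E wins within each in-process temperature band; Line A wins overall), so the answer turns on the causal role of in-process temperature band.
Because the line influences in-process temperature band, in-process temperature band is a post-treatment mediator, not a confounder. Stratifying on it would bias the estimate; the causal effect is the crude pooled difference.
Pooled: Line A 15.3% vs Line E 26.5%; Line A is lower overall.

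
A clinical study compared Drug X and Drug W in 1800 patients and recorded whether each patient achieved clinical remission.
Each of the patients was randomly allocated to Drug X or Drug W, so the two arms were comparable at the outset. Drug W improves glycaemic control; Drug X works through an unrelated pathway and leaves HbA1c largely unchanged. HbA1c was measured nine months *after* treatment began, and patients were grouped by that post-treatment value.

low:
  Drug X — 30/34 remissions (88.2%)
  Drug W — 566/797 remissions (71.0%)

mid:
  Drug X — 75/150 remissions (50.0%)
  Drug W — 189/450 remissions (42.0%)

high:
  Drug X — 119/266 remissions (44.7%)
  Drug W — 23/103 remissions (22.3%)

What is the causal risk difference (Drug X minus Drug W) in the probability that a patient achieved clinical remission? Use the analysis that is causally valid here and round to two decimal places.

HbA1c is downstream of the drug. One should not condition on a consequence of treatment, so the overall rates are the right comparison.
The causal difference is the pooled difference: 0.498 − 0.576 = -0.079.

-0.08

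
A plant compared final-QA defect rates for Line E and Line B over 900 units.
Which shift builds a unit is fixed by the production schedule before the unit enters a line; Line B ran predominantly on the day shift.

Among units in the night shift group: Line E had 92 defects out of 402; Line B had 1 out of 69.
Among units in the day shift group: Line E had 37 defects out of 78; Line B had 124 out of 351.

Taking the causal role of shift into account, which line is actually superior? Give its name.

Line B

Shift satisfies the back-door criterion: it is not a descendant of the line, and it blocks the spurious path from line to outcome. Adjusting for it (i.e., using the within-shift rates) gives the causal effect.
Within each level — night shift: 22.9% vs 1.4%; day shift: 47.4% vs 35.3% — Line B is lower every time.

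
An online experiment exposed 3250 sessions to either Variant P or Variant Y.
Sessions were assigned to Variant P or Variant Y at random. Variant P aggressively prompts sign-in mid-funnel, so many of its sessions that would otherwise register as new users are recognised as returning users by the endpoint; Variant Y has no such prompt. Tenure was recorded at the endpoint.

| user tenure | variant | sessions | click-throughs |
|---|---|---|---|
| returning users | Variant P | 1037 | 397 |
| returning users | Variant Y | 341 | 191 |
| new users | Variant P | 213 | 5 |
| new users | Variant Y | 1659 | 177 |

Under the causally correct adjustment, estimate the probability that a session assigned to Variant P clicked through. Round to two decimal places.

0.32

User tenure is recorded after the variant and is itself shifted by it — it sits on the causal path from variant to outcome. Conditioning on a mediator would strip out part of the effect we want; the pooled comparison gives the total causal effect.
So P(outcome | do(Variant P)) is just the pooled rate for Variant P: 402/1250 = 0.322.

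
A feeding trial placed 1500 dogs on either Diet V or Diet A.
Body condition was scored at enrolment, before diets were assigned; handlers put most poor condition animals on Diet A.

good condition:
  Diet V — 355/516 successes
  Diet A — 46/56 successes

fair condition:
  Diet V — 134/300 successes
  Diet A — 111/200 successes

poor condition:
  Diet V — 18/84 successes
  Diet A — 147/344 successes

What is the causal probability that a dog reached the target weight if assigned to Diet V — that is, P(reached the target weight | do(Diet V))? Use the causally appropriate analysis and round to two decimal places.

0.47

Starting body condition satisfies the back-door criterion: it is not a descendant of the diet, and it blocks the spurious path from diet to outcome. Adjusting for it (i.e., using the within-starting body condition rates) gives the causal effect.
Standardising Diet V to the population starting body condition mix: 0.381·355/516 + 0.333·134/300 + 0.285·18/84 = 0.472.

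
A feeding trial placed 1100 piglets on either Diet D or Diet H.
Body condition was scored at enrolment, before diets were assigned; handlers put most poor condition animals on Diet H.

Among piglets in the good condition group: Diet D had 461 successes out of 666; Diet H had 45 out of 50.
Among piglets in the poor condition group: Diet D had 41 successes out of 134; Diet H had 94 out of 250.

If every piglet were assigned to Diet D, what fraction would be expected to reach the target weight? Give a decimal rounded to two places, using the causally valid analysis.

0.56

Diet H is higher inside every starting body condition stratum but Diet D is higher in aggregate. Whether to stratify depends on how starting body condition relates to the diet.
Nothing the diet does changes starting body condition; the imbalance is an allocation artefact. With starting body condition also predicting the outcome, the pooled figure is confounded, and the within-stratum comparison is the causal one.
Standardising Diet D to the population starting body condition mix: 0.651·461/666 + 0.349·41/134 = 0.557.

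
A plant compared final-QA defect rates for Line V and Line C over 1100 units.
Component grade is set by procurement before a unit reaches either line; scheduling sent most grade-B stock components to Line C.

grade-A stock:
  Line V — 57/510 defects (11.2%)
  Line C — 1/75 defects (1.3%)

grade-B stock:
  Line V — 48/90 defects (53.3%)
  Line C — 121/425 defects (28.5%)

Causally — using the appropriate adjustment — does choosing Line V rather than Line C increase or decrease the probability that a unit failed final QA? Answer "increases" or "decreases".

increases

The stratified and pooled comparisons disagree (Line C wins within each component grade; Line V wins overall), so the answer turns on the causal role of component grade.
Nothing the line does changes component grade; the imbalance is an allocation artefact. With component grade also predicting the outcome, the pooled figure is confounded, and the within-stratum comparison is the causal one.
Within each level — grade-A stock: 11.2% vs 1.3%; grade-B stock: 53.3% vs 28.5% — Line C is lower every time.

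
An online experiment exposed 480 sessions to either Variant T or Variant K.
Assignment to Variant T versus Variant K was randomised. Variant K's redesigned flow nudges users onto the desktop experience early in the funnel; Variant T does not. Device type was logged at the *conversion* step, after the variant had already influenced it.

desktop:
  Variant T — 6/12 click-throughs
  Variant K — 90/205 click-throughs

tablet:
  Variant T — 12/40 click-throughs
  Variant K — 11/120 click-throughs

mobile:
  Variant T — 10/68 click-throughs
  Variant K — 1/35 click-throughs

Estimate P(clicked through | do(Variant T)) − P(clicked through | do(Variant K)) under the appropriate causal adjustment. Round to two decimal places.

-0.05

The stratified and pooled comparisons disagree (Variant T wins within each device type; Variant K wins overall), so the answer turns on the causal role of device type.
Device type is downstream of the variant. One should not condition on a consequence of treatment, so the overall rates are the right comparison.
The causal difference is the pooled difference: 0.233 − 0.283 = -0.050.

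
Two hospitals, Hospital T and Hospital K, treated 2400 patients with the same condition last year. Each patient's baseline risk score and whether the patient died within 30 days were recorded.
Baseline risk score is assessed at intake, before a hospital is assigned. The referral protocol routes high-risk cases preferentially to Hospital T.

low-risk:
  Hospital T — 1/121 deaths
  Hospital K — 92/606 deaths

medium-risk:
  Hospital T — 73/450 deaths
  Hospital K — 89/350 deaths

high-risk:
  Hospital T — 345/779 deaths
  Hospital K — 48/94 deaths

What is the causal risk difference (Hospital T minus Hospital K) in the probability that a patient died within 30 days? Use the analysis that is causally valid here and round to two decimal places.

-0.10

Within every baseline risk score level Hospital T has the lower rate, yet pooled Hospital K does — Simpson's reversal.
Nothing the hospital does changes baseline risk score; the imbalance is an allocation artefact. With baseline risk score also predicting the outcome, the pooled figure is confounded, and the within-stratum comparison is the causal one.
Adjusting over the population distribution of baseline risk score: 0.303·(0.008−0.152) + 0.333·(0.162−0.254) + 0.364·(0.443−0.511) = -0.099.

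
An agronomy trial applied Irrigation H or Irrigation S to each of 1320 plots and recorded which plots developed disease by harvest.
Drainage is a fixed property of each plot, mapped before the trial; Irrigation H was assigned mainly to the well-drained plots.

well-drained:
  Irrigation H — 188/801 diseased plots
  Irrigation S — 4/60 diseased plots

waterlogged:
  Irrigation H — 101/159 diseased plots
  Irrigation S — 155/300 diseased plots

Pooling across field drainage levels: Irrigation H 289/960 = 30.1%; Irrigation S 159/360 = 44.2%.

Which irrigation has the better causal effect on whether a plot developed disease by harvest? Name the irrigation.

Irrigation S

Within every field drainage level Irrigation S has the lower rate, yet pooled Irrigation H does — Simpson's reversal.
Field drainage satisfies the back-door criterion: it is not a descendant of the irrigation, and it blocks the spurious path from irrigation to outcome. Adjusting for it (i.e., using the within-field drainage rates) gives the causal effect.
Within each level — well-drained: 23.5% vs 6.7%; waterlogged: 63.5% vs 51.7% — Irrigation S is lower every time.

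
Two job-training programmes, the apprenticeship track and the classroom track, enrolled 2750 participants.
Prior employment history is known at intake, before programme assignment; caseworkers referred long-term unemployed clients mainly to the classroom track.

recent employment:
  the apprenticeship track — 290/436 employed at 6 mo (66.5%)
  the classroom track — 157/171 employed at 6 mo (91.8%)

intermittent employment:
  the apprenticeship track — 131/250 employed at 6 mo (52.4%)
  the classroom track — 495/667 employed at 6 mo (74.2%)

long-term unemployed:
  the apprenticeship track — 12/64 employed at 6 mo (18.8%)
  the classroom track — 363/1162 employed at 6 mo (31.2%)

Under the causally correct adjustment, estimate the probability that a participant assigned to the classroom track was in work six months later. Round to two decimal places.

The prior employment history-specific comparison favours the classroom track throughout, but the pooled figures favour the apprenticeship track. The question is whether to condition on prior employment history.
Prior employment history differs across programmes for reasons unrelated to any effect of the programme itself, and it separately predicts the outcome — a classic confounder. We must compare within prior employment history levels.
Standardising the classroom track to the population prior employment history mix: 0.221·157/171 + 0.333·495/667 + 0.446·363/1162 = 0.589.

0.59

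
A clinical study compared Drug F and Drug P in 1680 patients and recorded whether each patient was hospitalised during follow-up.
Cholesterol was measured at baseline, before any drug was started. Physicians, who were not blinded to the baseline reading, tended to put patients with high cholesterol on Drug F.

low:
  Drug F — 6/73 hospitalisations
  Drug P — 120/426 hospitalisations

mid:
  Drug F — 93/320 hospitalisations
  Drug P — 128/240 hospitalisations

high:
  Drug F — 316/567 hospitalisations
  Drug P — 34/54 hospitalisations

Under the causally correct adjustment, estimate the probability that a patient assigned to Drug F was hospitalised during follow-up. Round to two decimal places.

0.33

Nothing the drug does changes cholesterol; the imbalance is an allocation artefact. With cholesterol also predicting the outcome, the pooled figure is confounded, and the within-stratum comparison is the causal one.
Standardising Drug F to the population cholesterol mix: 0.297·6/73 + 0.333·93/320 + 0.370·316/567 = 0.327.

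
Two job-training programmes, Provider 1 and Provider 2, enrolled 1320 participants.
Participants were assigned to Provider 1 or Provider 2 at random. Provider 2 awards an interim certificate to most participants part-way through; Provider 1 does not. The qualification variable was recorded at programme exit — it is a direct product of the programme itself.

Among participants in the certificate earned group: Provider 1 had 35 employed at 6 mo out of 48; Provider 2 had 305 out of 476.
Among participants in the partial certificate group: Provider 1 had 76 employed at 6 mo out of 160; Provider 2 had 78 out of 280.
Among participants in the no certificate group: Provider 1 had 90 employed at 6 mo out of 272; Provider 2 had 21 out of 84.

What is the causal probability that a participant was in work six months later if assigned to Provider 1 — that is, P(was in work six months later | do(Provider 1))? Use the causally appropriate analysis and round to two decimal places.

0.42

Within every qualification attained during the programme level Provider 1 has the higher rate, yet pooled Provider 2 does — Simpson's reversal.
Qualification attained during the programme is downstream of the programme. One should not condition on a consequence of treatment, so the overall rates are the right comparison.
So P(outcome | do(Provider 1)) is just the pooled rate for Provider 1: 201/480 = 0.419.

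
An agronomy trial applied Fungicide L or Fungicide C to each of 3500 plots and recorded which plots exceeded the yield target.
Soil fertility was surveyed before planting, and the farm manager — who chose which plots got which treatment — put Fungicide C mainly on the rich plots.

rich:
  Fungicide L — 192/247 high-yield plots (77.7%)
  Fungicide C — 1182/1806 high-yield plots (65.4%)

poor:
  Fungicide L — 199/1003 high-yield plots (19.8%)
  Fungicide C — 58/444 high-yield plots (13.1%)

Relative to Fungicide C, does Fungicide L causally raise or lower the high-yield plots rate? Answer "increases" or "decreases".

Fungicide L is higher inside every soil fertility stratum but Fungicide C is higher in aggregate. Whether to stratify depends on how soil fertility relates to the fungicide.
Soil fertility differs across fungicides for reasons unrelated to any effect of the fungicide itself, and it separately predicts the outcome — a classic confounder. We must compare within soil fertility levels.
Within each level — rich: 77.7% vs 65.4%; poor: 19.8% vs 13.1% — Fungicide L is higher every time.

increases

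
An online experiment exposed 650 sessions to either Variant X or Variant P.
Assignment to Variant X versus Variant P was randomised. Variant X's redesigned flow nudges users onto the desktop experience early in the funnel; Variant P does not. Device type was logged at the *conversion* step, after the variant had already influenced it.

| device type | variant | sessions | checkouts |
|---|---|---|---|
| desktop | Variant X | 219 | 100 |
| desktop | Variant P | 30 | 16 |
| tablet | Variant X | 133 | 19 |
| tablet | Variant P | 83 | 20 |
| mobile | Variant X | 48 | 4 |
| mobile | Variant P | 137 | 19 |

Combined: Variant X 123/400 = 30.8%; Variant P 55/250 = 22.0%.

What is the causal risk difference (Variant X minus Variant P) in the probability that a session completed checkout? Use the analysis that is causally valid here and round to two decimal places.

Device type is recorded after the variant and is itself shifted by it — it sits on the causal path from variant to outcome. Conditioning on a mediator would strip out part of the effect we want; the pooled comparison gives the total causal effect.
The causal difference is the pooled difference: 0.307 − 0.220 = +0.087.

+0.09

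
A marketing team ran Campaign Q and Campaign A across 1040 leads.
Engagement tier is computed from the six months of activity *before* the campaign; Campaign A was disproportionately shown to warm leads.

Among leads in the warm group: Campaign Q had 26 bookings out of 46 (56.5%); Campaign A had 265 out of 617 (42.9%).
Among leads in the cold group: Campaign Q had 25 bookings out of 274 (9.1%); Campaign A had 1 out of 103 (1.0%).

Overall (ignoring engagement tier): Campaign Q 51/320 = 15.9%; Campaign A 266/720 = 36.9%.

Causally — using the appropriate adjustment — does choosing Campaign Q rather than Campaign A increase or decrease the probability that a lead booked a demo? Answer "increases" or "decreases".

increases

Engagement tier is set before the campaign has any effect — it is not caused by the campaign — and it independently drives the outcome. That makes it a confounder, so the causal comparison is within engagement tier levels.
Within each level — warm: 56.5% vs 42.9%; cold: 9.1% vs 1.0% — Campaign Q is higher every time.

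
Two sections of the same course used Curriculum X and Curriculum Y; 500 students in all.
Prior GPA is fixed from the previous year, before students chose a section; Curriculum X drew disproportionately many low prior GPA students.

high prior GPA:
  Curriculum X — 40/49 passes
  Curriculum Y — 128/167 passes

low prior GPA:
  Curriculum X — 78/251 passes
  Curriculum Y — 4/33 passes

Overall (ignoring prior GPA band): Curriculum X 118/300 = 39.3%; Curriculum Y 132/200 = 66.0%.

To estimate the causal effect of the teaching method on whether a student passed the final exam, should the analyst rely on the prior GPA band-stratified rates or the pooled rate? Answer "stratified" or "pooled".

Within every prior GPA band level Curriculum X has the higher rate, yet pooled Curriculum Y does — Simpson's reversal.
Since prior GPA band is a pre-existing factor (not a product of the teaching method) and it affects the outcome on its own, it is a confounder. The stratified rates, not the pooled rate, identify the causal effect.
Within each level — high prior GPA: 81.6% vs 76.6%; low prior GPA: 31.1% vs 12.1% — Curriculum X is higher every time.

stratified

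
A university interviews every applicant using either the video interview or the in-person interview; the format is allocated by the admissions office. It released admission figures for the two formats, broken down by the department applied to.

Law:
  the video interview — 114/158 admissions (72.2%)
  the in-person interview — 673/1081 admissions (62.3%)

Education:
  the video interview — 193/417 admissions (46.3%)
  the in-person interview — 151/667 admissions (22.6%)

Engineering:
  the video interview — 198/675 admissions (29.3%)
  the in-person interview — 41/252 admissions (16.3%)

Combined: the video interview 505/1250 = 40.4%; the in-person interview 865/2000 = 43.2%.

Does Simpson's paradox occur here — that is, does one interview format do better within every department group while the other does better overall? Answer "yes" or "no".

Within each department level (Law 72.2% vs 62.3%; Education 46.3% vs 22.6%; Engineering 29.3% vs 16.3%), the video interview has the higher rate every time. Pooled: 40.4% vs 43.2% — the in-person interview has the higher rate overall. The two comparisons disagree.

yes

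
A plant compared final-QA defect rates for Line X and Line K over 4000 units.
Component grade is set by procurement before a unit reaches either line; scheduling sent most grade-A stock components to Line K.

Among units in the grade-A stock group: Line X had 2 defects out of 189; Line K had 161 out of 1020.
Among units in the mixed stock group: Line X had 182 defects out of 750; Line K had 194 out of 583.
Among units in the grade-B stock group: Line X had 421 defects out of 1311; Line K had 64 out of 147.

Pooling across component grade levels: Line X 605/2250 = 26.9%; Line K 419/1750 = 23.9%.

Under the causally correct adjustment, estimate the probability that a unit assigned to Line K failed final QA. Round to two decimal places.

The stratified and pooled comparisons disagree (Line X wins within each component grade; Line K wins overall), so the answer turns on the causal role of component grade.
The imbalance in component grade arose from how units were allocated, not from anything the line did; and component grade independently affects the outcome. The pooled gap is confounded — condition on component grade.
Standardising Line K to the population component grade mix: 0.302·161/1020 + 0.333·194/583 + 0.364·64/147 = 0.317.

0.32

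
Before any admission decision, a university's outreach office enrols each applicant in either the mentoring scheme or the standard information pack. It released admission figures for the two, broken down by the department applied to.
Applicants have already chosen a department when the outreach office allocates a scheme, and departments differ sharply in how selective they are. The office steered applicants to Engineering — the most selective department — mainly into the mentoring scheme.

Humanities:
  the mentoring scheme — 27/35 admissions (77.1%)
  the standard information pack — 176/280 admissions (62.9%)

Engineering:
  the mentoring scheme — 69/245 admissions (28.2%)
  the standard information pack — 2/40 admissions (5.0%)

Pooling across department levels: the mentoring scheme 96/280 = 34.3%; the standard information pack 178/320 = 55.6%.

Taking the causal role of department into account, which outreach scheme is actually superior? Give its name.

the mentoring scheme

the mentoring scheme is higher inside every department stratum but the standard information pack is higher in aggregate. Whether to stratify depends on how department relates to the outreach scheme.
Department is set before the outreach scheme has any effect — it is not caused by the outreach scheme — and it independently drives the outcome. That makes it a confounder, so the causal comparison is within department levels.
Within each level — Humanities: 77.1% vs 62.9%; Engineering: 28.2% vs 5.0% — the mentoring scheme is higher every time.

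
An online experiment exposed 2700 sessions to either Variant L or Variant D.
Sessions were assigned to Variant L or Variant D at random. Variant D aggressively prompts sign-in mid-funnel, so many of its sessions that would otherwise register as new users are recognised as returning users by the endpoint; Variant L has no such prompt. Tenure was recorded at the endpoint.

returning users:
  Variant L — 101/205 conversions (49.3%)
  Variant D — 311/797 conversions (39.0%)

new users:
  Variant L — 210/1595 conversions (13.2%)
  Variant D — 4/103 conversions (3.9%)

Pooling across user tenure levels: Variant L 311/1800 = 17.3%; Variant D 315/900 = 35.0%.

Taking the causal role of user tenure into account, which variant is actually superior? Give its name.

Because the variant influences user tenure, user tenure is a post-treatment mediator, not a confounder. Stratifying on it would bias the estimate; the causal effect is the crude pooled difference.
Pooled: Variant L 17.3% vs Variant D 35.0%; Variant D is higher overall.

Variant D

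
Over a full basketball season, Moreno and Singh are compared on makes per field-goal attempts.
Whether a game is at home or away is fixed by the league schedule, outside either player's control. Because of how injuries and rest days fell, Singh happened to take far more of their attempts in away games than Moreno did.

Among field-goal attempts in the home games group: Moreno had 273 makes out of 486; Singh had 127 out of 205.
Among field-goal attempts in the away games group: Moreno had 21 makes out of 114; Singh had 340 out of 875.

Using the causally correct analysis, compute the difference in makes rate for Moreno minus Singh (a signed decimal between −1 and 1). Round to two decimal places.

-0.14

Within every game venue level Singh has the higher rate, yet pooled Moreno does — Simpson's reversal.
Game venue is set before the player has any effect — it is not caused by the player — and it independently drives the outcome. That makes it a confounder, so the causal comparison is within game venue levels.
Adjusting over the population distribution of game venue: 0.411·(0.562−0.620) + 0.589·(0.184−0.389) = -0.144.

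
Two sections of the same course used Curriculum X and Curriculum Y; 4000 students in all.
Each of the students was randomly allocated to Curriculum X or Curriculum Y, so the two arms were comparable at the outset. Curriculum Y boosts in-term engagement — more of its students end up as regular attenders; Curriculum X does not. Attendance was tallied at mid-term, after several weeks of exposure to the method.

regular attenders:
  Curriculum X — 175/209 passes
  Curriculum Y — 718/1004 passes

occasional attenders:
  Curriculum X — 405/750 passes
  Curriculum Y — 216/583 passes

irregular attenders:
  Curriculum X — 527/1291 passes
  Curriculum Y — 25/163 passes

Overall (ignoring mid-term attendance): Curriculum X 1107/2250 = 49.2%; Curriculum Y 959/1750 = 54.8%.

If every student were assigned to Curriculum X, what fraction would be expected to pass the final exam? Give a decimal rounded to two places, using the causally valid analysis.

0.49

The stratified and pooled comparisons disagree (Curriculum X wins within each mid-term attendance; Curriculum Y wins overall), so the answer turns on the causal role of mid-term attendance.
Mid-term attendance is recorded after the teaching method and is itself shifted by it — it sits on the causal path from teaching method to outcome. Conditioning on a mediator would strip out part of the effect we want; the pooled comparison gives the total causal effect.
So P(outcome | do(Curriculum X)) is just the pooled rate for Curriculum X: 1107/2250 = 0.492.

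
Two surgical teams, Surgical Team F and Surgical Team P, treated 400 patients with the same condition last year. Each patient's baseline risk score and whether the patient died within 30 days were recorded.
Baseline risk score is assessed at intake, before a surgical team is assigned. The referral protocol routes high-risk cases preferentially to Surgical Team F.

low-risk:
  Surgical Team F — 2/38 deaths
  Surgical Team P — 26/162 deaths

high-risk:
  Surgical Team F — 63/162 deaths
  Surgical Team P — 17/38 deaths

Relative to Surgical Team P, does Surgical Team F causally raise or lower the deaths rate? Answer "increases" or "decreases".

Baseline risk score differs across surgical teams for reasons unrelated to any effect of the surgical team itself, and it separately predicts the outcome — a classic confounder. We must compare within baseline risk score levels.
Within each level — low-risk: 5.3% vs 16.0%; high-risk: 38.9% vs 44.7% — Surgical Team F is lower every time.

decreases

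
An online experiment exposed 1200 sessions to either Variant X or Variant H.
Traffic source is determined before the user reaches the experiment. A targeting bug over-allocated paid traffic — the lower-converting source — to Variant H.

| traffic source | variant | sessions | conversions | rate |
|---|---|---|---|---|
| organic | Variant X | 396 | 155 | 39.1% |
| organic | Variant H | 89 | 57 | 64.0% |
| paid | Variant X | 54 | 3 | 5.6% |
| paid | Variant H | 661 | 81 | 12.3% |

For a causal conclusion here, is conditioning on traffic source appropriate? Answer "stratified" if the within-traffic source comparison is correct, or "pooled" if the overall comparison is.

stratified

The imbalance in traffic source arose from how sessions were allocated, not from anything the variant did; and traffic source independently affects the outcome. The pooled gap is confounded — condition on traffic source.
Within each level — organic: 39.1% vs 64.0%; paid: 5.6% vs 12.3% — Variant H is higher every time.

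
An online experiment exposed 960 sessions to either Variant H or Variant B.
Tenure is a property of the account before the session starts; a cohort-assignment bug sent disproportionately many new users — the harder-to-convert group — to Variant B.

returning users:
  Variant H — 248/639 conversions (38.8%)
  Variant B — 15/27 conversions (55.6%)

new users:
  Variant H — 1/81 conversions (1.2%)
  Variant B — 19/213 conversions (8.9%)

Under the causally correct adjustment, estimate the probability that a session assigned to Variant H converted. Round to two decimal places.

Nothing the variant does changes user tenure; the imbalance is an allocation artefact. With user tenure also predicting the outcome, the pooled figure is confounded, and the within-stratum comparison is the causal one.
Standardising Variant H to the population user tenure mix: 0.694·248/639 + 0.306·1/81 = 0.273.

0.27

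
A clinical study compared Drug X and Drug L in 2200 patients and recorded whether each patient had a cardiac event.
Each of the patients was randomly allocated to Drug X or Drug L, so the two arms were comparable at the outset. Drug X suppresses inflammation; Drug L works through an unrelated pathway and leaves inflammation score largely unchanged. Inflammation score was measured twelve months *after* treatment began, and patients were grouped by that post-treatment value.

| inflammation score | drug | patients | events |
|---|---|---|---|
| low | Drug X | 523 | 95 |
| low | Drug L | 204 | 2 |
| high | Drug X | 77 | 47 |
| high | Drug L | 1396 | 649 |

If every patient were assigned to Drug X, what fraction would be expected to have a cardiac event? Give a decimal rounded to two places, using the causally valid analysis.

Stratifying would compare drugs among patients the drugs themselves sorted into inflammation score groups — a form of selection on an intermediate. The unconditioned pooled rates give the total causal effect.
So P(outcome | do(Drug X)) is just the pooled rate for Drug X: 142/600 = 0.237.

0.24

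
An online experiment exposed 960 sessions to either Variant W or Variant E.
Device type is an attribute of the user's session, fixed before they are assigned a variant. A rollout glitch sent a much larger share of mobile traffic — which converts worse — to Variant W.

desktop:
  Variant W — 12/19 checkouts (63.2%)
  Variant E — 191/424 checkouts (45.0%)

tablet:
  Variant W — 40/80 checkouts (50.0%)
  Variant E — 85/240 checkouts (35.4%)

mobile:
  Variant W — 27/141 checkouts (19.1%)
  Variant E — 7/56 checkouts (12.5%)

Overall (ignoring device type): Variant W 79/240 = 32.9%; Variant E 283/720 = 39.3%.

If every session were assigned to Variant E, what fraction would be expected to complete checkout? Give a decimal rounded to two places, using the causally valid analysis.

0.35

The device type-specific comparison favours Variant W throughout, but the pooled figures favour Variant E. The question is whether to condition on device type.
Device type satisfies the back-door criterion: it is not a descendant of the variant, and it blocks the spurious path from variant to outcome. Adjusting for it (i.e., using the within-device type rates) gives the causal effect.
Standardising Variant E to the population device type mix: 0.461·191/424 + 0.333·85/240 + 0.205·7/56 = 0.352.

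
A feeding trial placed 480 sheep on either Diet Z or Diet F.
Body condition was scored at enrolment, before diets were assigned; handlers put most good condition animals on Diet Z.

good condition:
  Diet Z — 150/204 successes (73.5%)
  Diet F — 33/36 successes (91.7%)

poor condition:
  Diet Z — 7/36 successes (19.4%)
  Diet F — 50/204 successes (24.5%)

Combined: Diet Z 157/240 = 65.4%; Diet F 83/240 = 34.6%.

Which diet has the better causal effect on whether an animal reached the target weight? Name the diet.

The imbalance in starting body condition arose from how sheep were allocated, not from anything the diet did; and starting body condition independently affects the outcome. The pooled gap is confounded — condition on starting body condition.
Within each level — good condition: 73.5% vs 91.7%; poor condition: 19.4% vs 24.5% — Diet F is higher every time.

Diet F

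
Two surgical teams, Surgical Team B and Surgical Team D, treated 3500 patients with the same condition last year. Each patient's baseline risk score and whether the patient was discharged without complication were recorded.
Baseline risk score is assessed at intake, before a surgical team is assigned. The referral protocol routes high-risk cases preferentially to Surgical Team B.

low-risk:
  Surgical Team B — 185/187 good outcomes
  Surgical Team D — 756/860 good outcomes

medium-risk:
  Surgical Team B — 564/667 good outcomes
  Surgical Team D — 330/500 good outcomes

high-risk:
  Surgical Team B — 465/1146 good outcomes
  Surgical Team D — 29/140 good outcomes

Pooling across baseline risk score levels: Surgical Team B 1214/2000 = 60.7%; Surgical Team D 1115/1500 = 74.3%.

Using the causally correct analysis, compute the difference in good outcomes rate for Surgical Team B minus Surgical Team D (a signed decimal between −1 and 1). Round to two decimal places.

Surgical Team B is higher inside every baseline risk score stratum but Surgical Team D is higher in aggregate. Whether to stratify depends on how baseline risk score relates to the surgical team.
The imbalance in baseline risk score arose from how patients were allocated, not from anything the surgical team did; and baseline risk score independently affects the outcome. The pooled gap is confounded — condition on baseline risk score.
Adjusting over the population distribution of baseline risk score: 0.299·(0.989−0.879) + 0.333·(0.846−0.660) + 0.367·(0.406−0.207) = +0.168.

+0.17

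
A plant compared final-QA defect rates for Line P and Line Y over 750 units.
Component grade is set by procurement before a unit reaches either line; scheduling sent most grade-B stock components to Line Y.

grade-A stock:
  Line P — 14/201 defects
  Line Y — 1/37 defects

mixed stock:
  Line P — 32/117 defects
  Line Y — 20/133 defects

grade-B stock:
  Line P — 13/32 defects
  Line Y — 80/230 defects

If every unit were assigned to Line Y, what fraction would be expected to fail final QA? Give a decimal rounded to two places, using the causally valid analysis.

0.18

Component grade is set before the line has any effect — it is not caused by the line — and it independently drives the outcome. That makes it a confounder, so the causal comparison is within component grade levels.
Standardising Line Y to the population component grade mix: 0.317·1/37 + 0.333·20/133 + 0.349·80/230 = 0.180.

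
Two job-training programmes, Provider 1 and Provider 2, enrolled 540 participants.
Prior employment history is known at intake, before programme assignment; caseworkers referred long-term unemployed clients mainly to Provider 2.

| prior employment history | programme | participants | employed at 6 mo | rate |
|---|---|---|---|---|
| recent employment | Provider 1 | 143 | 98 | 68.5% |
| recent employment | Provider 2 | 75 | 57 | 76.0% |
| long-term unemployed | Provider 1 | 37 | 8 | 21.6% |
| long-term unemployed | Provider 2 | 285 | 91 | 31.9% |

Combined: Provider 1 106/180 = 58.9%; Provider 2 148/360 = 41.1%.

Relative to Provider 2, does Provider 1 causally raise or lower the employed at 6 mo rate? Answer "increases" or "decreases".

decreases

Within every prior employment history level Provider 2 has the higher rate, yet pooled Provider 1 does — Simpson's reversal.
Prior employment history satisfies the back-door criterion: it is not a descendant of the programme, and it blocks the spurious path from programme to outcome. Adjusting for it (i.e., using the within-prior employment history rates) gives the causal effect.
Within each level — recent employment: 68.5% vs 76.0%; long-term unemployed: 21.6% vs 31.9% — Provider 2 is higher every time.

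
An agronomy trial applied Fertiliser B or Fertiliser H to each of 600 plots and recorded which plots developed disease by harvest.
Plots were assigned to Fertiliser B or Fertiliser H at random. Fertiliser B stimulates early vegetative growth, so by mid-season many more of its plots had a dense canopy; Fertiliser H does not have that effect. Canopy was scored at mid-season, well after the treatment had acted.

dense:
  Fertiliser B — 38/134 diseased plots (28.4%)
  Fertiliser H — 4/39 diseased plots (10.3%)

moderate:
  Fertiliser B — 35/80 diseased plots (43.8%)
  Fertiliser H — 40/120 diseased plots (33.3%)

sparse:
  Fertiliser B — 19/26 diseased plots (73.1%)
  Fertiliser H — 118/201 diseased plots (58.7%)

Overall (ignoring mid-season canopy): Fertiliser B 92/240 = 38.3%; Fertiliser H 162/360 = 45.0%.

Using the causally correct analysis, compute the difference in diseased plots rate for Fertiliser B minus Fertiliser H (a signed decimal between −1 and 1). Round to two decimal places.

Because the fertiliser influences mid-season canopy, mid-season canopy is a post-treatment mediator, not a confounder. Stratifying on it would bias the estimate; the causal effect is the crude pooled difference.
The causal difference is the pooled difference: 0.383 − 0.450 = -0.067.

-0.07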